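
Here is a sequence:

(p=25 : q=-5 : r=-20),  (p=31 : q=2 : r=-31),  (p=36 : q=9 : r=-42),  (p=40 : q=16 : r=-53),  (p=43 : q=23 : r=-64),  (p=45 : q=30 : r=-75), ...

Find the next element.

(p=46 : q=37 : r=-86)

P — differences are 6, 5, 4, … (decreasing by 1 each time): 25, 31, 36, 40, 43, 45 → 46.
Q: +7 each step, so -5, 2, 9, 16, 23, 30 → 37.
R goes -20, -31, -42, -53, -64, -75 → -86 (−11 each step).
Combining the parts gives (p=46 : q=37 : r=-86).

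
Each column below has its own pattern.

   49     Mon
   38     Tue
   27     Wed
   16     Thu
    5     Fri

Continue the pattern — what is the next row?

First component: 49, 38, 27, 16, 5 → -6 (−11 each step).
For the day, runs through the weekdays Mon→Sun: Mon, Tue, Wed, Thu, Fri → Sat.
Combining the parts gives -6  Sat.

-6  Sat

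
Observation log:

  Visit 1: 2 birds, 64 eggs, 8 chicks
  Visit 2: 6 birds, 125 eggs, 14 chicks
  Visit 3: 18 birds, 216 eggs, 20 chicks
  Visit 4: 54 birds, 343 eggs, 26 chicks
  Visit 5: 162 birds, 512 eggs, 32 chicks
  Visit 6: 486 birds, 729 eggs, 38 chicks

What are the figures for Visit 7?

For the birds, ×3 each step: 2, 6, 18, 54, 162, 486 → 1458.
Eggs: perfect cubes: 4³, 5³, 6³, …, so 64, 125, 216, 343, 512, 729 → 1000.
Chicks — +6 each step: 8, 14, 20, 26, 32, 38 → 44.
Putting it together: 1458 birds, 1000 eggs, 44 chicks.

1458 birds, 1000 eggs, 44 chicks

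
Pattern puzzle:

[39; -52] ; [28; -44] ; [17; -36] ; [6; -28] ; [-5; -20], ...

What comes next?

[-16; -12]

First slot: 39, 28, 17, 6, -5 → -16 (−11 each step).
Second slot: +8 each step; -52, -44, -36, -28, -20 → -12.
So the next tuple is [-16; -12].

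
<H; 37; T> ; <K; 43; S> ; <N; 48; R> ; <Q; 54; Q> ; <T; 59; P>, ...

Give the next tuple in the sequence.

First letter: letters move forward 3 places in the alphabet; H, K, N, Q, T → W.
Second entry: alternating steps +6, +5, +6, +5, …, so 37, 43, 48, 54, 59 → 65.
Second letter — letters move back 1 place in the alphabet: T, S, R, Q, P → O.
So the next tuple is <W; 65; O>.

<W; 65; O>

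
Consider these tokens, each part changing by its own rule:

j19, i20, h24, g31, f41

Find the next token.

e54

Letter: j, i, h, g, f → e (letters move back 1 place in the alphabet).
Second component: 19, 20, 24, 31, 41 → 54 (differences are 1, 4, 7, … (increasing by 3 each time)).
So the next token is e54.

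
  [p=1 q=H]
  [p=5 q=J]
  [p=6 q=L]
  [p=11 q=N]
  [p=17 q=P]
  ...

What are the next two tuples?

P — each term is the sum of the two before it: 1, 5, 6, 11, 17 → 28 → 45.
Q goes H, J, L, N, P → R → T (letters move forward 2 places in the alphabet).
So the next two tuples are [p=28 q=R] and [p=45 q=T].

[p=28 q=R], [p=45 q=T]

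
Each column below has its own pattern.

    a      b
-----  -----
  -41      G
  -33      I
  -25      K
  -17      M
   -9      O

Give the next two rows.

-1  Q; 7  S

Column a: +8 each step; -41, -33, -25, -17, -9 → -1 → 7.
Column b goes G, I, K, M, O → Q → S (letters move forward 2 places in the alphabet).
So the next two rows are -1  Q and 7  S.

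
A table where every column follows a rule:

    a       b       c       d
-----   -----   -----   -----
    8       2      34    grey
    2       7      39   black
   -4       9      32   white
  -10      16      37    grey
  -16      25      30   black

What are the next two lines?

-22  41  35  white; -28  66  28  grey

Column a: −6 each step, so 8, 2, -4, -10, -16 → -22 → -28.
Column b goes 2, 7, 9, 16, 25 → 41 → 66 (each term is the sum of the two before it).
Column c: alternating steps +5, −7, +5, −7, …, so 34, 39, 32, 37, 30 → 35 → 28.
Column d: grey, black, white, grey, black → white → grey (repeats grey → black → white).
So the next two lines are -22  41  35  white and -28  66  28  grey.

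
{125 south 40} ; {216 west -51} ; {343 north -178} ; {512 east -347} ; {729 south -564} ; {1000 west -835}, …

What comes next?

{1331 north -1166}

First part: perfect cubes: 5³, 6³, 7³, …, so 125, 216, 343, 512, 729, 1000 → 1331.
Direction: south, west, north, east, south, west → north (repeats south → west → north → east).
For the third part, together with the first part always sums to 165: 40, -51, -178, -347, -564, -835 → -1166.
Putting it together: {1331 north -1166}.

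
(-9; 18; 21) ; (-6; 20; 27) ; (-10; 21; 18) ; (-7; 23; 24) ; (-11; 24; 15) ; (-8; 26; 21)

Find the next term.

(-12; 27; 12)

First value goes -9, -6, -10, -7, -11, -8 → -12 (alternating steps +3, −4, +3, −4, …).
Second value — alternating steps +2, +1, +2, +1, …: 18, 20, 21, 23, 24, 26 → 27.
For the third value, alternating steps +6, −9, +6, −9, …: 21, 27, 18, 24, 15, 21 → 12.
So the next term is (-12; 27; 12).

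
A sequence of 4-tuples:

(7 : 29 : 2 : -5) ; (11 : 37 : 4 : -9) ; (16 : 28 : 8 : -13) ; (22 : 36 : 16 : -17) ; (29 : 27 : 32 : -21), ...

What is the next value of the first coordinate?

37

For the first coordinate, differences are 4, 5, 6, … (increasing by 1 each time): 7, 11, 16, 22, 29 → 37.
Second coordinate: 29, 37, 28, 36, 27 → 35 (alternating steps +8, −9, +8, −9, …).
Third coordinate: ×2 each step, so 2, 4, 8, 16, 32 → 64.
Fourth coordinate: −4 each step, so -5, -9, -13, -17, -21 → -25.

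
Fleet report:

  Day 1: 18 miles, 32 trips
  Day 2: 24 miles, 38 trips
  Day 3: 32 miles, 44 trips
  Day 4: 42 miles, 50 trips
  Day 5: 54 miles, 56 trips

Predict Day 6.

68 miles, 62 trips

Miles: differences are 6, 8, 10, … (increasing by 2 each time), so 18, 24, 32, 42, 54 → 68.
For the trips, +6 each step: 32, 38, 44, 50, 56 → 62.
So the next row is 68 miles, 62 trips.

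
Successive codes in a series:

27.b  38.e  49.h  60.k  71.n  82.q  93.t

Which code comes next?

104.w

First component: 27, 38, 49, 60, 71, 82, 93 → 104 (+11 each step).
Letter: b, e, h, k, n, q, t → w (letters move forward 3 places in the alphabet).
Putting it together: 104.w.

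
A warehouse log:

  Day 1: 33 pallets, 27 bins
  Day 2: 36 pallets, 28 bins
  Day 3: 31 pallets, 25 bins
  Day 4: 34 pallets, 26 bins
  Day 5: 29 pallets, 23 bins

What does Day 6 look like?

Pallets: 33, 36, 31, 34, 29 → 32 (alternating steps +3, −5, +3, −5, …).
Bins goes 27, 28, 25, 26, 23 → 24 (alternating steps +1, −3, +1, −3, …).
Putting it together: 32 pallets, 24 bins.

32 pallets, 24 bins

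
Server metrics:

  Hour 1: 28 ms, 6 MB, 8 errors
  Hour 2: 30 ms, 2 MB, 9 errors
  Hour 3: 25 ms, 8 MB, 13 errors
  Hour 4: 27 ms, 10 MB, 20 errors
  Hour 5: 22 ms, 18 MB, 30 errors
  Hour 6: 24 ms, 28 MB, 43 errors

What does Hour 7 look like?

Ms: 28, 30, 25, 27, 22, 24 → 19 (alternating steps +2, −5, +2, −5, …).
MB goes 6, 2, 8, 10, 18, 28 → 46 (each term is the sum of the two before it).
Errors — differences are 1, 4, 7, … (increasing by 3 each time): 8, 9, 13, 20, 30, 43 → 59.
So the next row is 19 ms, 46 MB, 59 errors.

19 ms, 46 MB, 59 errors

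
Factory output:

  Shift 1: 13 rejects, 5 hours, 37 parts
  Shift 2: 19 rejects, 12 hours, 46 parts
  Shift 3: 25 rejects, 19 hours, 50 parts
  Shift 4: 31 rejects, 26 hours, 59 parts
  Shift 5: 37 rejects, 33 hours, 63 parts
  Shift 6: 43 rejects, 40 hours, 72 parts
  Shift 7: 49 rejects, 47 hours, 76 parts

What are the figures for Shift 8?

Rejects: +6 each step, so 13, 19, 25, 31, 37, 43, 49 → 55.
Hours — +7 each step: 5, 12, 19, 26, 33, 40, 47 → 54.
Parts goes 37, 46, 50, 59, 63, 72, 76 → 85 (alternating steps +9, +4, +9, +4, …).
Putting it together: 55 rejects, 54 hours, 85 parts.

55 rejects, 54 hours, 85 parts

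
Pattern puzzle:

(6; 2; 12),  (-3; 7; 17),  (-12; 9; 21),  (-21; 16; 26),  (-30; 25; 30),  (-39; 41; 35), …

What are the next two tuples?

First entry: −9 each step, so 6, -3, -12, -21, -30, -39 → -48 → -57.
Second entry: 2, 7, 9, 16, 25, 41 → 66 → 107 (each term is the sum of the two before it).
For the third entry, alternating steps +5, +4, +5, +4, …: 12, 17, 21, 26, 30, 35 → 39 → 44.
So the next two tuples are (-48; 66; 39) and (-57; 107; 44).

(-48; 66; 39), (-57; 107; 44)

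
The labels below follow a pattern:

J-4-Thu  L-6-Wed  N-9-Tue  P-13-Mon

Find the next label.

For the letter, letters move forward 2 places in the alphabet: J, L, N, P → R.
Second component — differences are 2, 3, 4, … (increasing by 1 each time): 4, 6, 9, 13 → 18.
Day goes Thu, Wed, Tue, Mon → Sun (runs backward through the weekdays Mon→Sun).
Putting it together: R-18-Sun.

R-18-Sun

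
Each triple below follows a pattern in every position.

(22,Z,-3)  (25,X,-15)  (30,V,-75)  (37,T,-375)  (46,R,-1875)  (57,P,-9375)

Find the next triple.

For the first part, differences are 3, 5, 7, … (increasing by 2 each time): 22, 25, 30, 37, 46, 57 → 70.
Letter — letters move back 2 places in the alphabet: Z, X, V, T, R, P → N.
Third part: ×5 each step; -3, -15, -75, -375, -1875, -9375 → -46875.
So the next triple is (70,N,-46875).

(70,N,-46875)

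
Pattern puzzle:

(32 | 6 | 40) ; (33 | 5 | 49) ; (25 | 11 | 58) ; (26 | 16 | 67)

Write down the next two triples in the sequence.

(18 | 27 | 76), (19 | 43 | 85)

First entry — alternating steps +1, −8, +1, −8, …: 32, 33, 25, 26 → 18 → 19.
Second entry: 6, 5, 11, 16 → 27 → 43 (each term is the sum of the two before it).
Third entry — +9 each step: 40, 49, 58, 67 → 76 → 85.
So the next two triples are (18 | 27 | 76) and (19 | 43 | 85).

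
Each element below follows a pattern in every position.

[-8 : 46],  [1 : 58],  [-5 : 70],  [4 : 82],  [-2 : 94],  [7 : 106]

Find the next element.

[1 : 118]

First coordinate goes -8, 1, -5, 4, -2, 7 → 1 (alternating steps +9, −6, +9, −6, …).
Second coordinate goes 46, 58, 70, 82, 94, 106 → 118 (+12 each step).
Putting it together: [1 : 118].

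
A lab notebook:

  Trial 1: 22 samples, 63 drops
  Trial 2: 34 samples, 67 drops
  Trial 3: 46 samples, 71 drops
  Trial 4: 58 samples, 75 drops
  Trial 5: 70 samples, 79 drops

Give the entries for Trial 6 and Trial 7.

82 samples, 83 drops; 94 samples, 87 drops

For the samples, +12 each step: 22, 34, 46, 58, 70 → 82 → 94.
For the drops, +4 each step: 63, 67, 71, 75, 79 → 83 → 87.
Putting the parts together: 82 samples, 83 drops and then 94 samples, 87 drops.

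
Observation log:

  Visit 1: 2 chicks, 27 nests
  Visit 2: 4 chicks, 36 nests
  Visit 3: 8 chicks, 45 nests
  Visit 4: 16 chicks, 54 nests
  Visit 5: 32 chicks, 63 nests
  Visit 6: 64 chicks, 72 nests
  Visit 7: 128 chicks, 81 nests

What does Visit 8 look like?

Chicks: 2, 4, 8, 16, 32, 64, 128 → 256 (×2 each step).
Nests: 27, 36, 45, 54, 63, 72, 81 → 90 (+9 each step).
So the next row is 256 chicks, 90 nests.

256 chicks, 90 nests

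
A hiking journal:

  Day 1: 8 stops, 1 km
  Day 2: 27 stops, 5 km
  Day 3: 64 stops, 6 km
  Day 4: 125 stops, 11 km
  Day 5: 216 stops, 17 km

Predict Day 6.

Stops goes 8, 27, 64, 125, 216 → 343 (perfect cubes: 2³, 3³, 4³, …).
Km — each term is the sum of the two before it: 1, 5, 6, 11, 17 → 28.
So the next row is 343 stops, 28 km.

343 stops, 28 km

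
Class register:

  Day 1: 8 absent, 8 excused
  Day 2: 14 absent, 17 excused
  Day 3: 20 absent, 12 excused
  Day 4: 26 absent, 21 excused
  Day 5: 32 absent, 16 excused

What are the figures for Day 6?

38 absent, 25 excused

Absent: +6 each step; 8, 14, 20, 26, 32 → 38.
Excused: alternating steps +9, −5, +9, −5, …; 8, 17, 12, 21, 16 → 25.
Combining the parts gives 38 absent, 25 excused.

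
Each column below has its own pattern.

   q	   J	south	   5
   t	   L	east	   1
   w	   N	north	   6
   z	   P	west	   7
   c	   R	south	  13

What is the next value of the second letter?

First letter: letters move forward 3 places in the alphabet, wrapping Z→A; q, t, w, z, c → f.
Second letter: letters move forward 2 places in the alphabet, so J, L, N, P, R → T.
Direction goes south, east, north, west, south → east (repeats south → east → north → west).
Fourth component goes 5, 1, 6, 7, 13 → 20 (each term is the sum of the two before it).

T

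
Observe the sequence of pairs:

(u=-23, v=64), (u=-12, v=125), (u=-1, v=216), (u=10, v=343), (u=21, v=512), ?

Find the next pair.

(u=32, v=729)

U — +11 each step: -23, -12, -1, 10, 21 → 32.
V — perfect cubes: 4³, 5³, 6³, …: 64, 125, 216, 343, 512 → 729.
Putting it together: (u=32, v=729).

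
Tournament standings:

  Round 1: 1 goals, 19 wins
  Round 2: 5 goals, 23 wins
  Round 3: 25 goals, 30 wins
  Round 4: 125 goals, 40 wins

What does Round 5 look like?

For the goals, ×5 each step: 1, 5, 25, 125 → 625.
Wins: 19, 23, 30, 40 → 53 (differences are 4, 7, 10, … (increasing by 3 each time)).
Putting it together: 625 goals, 53 wins.

625 goals, 53 wins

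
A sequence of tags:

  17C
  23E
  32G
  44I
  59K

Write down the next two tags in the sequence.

First component: differences are 6, 9, 12, … (increasing by 3 each time); 17, 23, 32, 44, 59 → 77 → 98.
Letter — letters move forward 2 places in the alphabet: C, E, G, I, K → M → O.
So the next two tags are 77M and 98O.

77M then 98O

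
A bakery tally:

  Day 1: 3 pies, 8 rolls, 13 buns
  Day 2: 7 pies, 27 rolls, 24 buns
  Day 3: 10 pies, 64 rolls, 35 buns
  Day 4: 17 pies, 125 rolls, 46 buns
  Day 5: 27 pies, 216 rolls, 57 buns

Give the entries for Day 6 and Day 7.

44 pies, 343 rolls, 68 buns; 71 pies, 512 rolls, 79 buns

Pies goes 3, 7, 10, 17, 27 → 44 → 71 (each term is the sum of the two before it).
Rolls — perfect cubes: 2³, 3³, 4³, …: 8, 27, 64, 125, 216 → 343 → 512.
Buns goes 13, 24, 35, 46, 57 → 68 → 79 (+11 each step).
So the next two rows are 44 pies, 343 rolls, 68 buns and 71 pies, 512 rolls, 79 buns.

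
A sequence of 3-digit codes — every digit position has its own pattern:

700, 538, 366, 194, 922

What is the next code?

First digit — −2 each step, mod 10: 7, 5, 3, 1, 9 → 7.
For the second digit, +3 each step, mod 10: 0, 3, 6, 9, 2 → 5.
Third digit: 0, 8, 6, 4, 2 → 0 (−2 each step, mod 10).
Putting it together: 750.

750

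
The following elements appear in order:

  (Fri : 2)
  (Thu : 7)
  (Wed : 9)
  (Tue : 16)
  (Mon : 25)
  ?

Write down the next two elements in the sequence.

(Sun : 41), (Sat : 66)

Day — runs backward through the weekdays Mon→Sun: Fri, Thu, Wed, Tue, Mon → Sun → Sat.
Second part: each term is the sum of the two before it; 2, 7, 9, 16, 25 → 41 → 66.
So the next two elements are (Sun : 41) and (Sat : 66).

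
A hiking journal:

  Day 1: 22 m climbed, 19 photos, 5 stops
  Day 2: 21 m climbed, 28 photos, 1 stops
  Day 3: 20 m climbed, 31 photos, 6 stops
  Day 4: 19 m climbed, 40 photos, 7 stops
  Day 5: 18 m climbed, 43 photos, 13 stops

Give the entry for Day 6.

For the m climbed, −1 each step: 22, 21, 20, 19, 18 → 17.
Photos — alternating steps +9, +3, +9, +3, …: 19, 28, 31, 40, 43 → 52.
Stops: each term is the sum of the two before it; 5, 1, 6, 7, 13 → 20.
Putting it together: 17 m climbed, 52 photos, 20 stops.

17 m climbed, 52 photos, 20 stops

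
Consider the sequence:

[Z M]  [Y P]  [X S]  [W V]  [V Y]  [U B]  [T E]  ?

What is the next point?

First letter: letters move back 1 place in the alphabet; Z, Y, X, W, V, U, T → S.
For the second letter, letters move forward 3 places in the alphabet, wrapping Z→A: M, P, S, V, Y, B, E → H.
Combining the parts gives [S H].

[S H]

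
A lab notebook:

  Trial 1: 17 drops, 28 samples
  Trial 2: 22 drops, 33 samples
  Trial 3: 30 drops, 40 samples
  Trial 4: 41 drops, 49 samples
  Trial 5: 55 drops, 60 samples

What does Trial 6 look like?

72 drops, 73 samples

For the drops, differences are 5, 8, 11, … (increasing by 3 each time): 17, 22, 30, 41, 55 → 72.
Samples: 28, 33, 40, 49, 60 → 73 (differences are 5, 7, 9, … (increasing by 2 each time)).
Combining the parts gives 72 drops, 73 samples.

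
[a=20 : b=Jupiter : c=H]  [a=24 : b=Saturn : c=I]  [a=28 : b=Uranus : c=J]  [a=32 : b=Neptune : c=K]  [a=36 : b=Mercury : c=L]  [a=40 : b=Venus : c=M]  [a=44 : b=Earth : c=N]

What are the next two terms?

A: 20, 24, 28, 32, 36, 40, 44 → 48 → 52 (+4 each step).
B: runs through the planets Mercury→Neptune, so Jupiter, Saturn, Uranus, Neptune, Mercury, Venus, Earth → Mars → Jupiter.
C goes H, I, J, K, L, M, N → O → P (letters move forward 1 place in the alphabet).
So the next two terms are [a=48 : b=Mars : c=O] and [a=52 : b=Jupiter : c=P].

[a=48 : b=Mars : c=O], [a=52 : b=Jupiter : c=P]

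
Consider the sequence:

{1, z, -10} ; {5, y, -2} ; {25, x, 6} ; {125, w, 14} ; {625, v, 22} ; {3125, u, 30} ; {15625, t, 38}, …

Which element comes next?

{78125, s, 46}

First slot goes 1, 5, 25, 125, 625, 3125, 15625 → 78125 (×5 each step).
Letter: letters move back 1 place in the alphabet; z, y, x, w, v, u, t → s.
Third slot: +8 each step, so -10, -2, 6, 14, 22, 30, 38 → 46.
Combining the parts gives {78125, s, 46}.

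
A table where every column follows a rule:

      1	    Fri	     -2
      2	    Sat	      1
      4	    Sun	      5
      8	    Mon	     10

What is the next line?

First component: 1, 2, 4, 8 → 16 (×2 each step).
Day goes Fri, Sat, Sun, Mon → Tue (runs through the weekdays Mon→Sun).
Third component — differences are 3, 4, 5, … (increasing by 1 each time): -2, 1, 5, 10 → 16.
Combining the parts gives 16  Tue  16.

16  Tue  16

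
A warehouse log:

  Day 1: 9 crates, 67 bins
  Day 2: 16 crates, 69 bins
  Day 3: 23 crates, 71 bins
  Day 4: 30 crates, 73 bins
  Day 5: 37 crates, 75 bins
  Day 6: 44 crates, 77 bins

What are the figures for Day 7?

51 crates, 79 bins

For the crates, +7 each step: 9, 16, 23, 30, 37, 44 → 51.
Bins: +2 each step; 67, 69, 71, 73, 75, 77 → 79.
Combining the parts gives 51 crates, 79 bins.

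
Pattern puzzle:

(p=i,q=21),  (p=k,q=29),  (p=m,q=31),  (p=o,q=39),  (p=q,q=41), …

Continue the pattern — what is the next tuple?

(p=s,q=49)

For the p, letters move forward 2 places in the alphabet: i, k, m, o, q → s.
Q: alternating steps +8, +2, +8, +2, …, so 21, 29, 31, 39, 41 → 49.
Combining the parts gives (p=s,q=49).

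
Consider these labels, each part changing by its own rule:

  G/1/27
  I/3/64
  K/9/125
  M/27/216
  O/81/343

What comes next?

Letter goes G, I, K, M, O → Q (letters move forward 2 places in the alphabet).
For the second component, ×3 each step: 1, 3, 9, 27, 81 → 243.
Third component — perfect cubes: 3³, 4³, 5³, …: 27, 64, 125, 216, 343 → 512.
Combining the parts gives Q/243/512.

Q/243/512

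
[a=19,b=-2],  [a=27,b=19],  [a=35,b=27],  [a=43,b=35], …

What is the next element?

A goes 19, 27, 35, 43 → 51 (+8 each step).
B goes -2, 19, 27, 35 → 43 (always the previous value of the a).
Combining the parts gives [a=51,b=43].

[a=51,b=43]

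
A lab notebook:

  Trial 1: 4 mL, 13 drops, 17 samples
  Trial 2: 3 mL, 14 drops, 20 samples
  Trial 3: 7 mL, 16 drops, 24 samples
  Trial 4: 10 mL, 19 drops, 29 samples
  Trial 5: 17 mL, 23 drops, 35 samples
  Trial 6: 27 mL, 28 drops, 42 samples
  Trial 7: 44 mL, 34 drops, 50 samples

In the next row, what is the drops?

41

Drops: differences are 1, 2, 3, … (increasing by 1 each time), so 13, 14, 16, 19, 23, 28, 34 → 41.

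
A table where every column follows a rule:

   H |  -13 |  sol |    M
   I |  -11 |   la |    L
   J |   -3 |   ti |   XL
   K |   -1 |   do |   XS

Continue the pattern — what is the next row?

L  7  re  S

Letter: H, I, J, K → L (letters move forward 1 place in the alphabet).
For the second component, alternating steps +2, +8, +2, +8, …: -13, -11, -3, -1 → 7.
Note: runs through the solfège scale do→ti; sol, la, ti, do → re.
Size: runs through clothing sizes XS→XL; M, L, XL, XS → S.
Putting it together: L  7  re  S.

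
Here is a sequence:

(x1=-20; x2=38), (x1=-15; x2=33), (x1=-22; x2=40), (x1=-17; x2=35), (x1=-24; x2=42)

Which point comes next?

X1: -20, -15, -22, -17, -24 → -19 (alternating steps +5, −7, +5, −7, …).
X2: together with the x1 always sums to 18, so 38, 33, 40, 35, 42 → 37.
Combining the parts gives (x1=-19; x2=37).

(x1=-19; x2=37)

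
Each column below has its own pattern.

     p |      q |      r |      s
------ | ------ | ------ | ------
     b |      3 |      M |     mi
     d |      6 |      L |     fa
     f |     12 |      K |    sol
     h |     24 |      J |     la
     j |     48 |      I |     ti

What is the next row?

Column p: letters move forward 2 places in the alphabet; b, d, f, h, j → l.
Column q — ×2 each step: 3, 6, 12, 24, 48 → 96.
Column r goes M, L, K, J, I → H (letters move back 1 place in the alphabet).
Column s: runs through the solfège scale do→ti, so mi, fa, sol, la, ti → do.
Combining the parts gives l  96  H  do.

l  96  H  do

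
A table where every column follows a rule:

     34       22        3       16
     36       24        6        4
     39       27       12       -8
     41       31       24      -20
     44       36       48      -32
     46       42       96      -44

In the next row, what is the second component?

Second component: differences are 2, 3, 4, … (increasing by 1 each time), so 22, 24, 27, 31, 36, 42 → 49.

49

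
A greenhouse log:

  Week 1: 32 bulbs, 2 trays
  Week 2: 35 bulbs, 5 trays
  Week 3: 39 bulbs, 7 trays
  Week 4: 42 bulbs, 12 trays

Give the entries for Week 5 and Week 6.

46 bulbs, 19 trays; 49 bulbs, 31 trays

Bulbs goes 32, 35, 39, 42 → 46 → 49 (alternating steps +3, +4, +3, +4, …).
Trays: 2, 5, 7, 12 → 19 → 31 (each term is the sum of the two before it).
Putting the parts together: 46 bulbs, 19 trays and then 49 bulbs, 31 trays.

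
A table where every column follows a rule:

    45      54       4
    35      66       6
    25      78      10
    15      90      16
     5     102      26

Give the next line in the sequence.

First component goes 45, 35, 25, 15, 5 → -5 (−10 each step).
Second component goes 54, 66, 78, 90, 102 → 114 (+12 each step).
Third component: each term is the sum of the two before it; 4, 6, 10, 16, 26 → 42.
Combining the parts gives -5  114  42.

-5  114  42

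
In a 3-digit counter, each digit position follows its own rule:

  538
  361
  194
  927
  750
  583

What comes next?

316

First digit goes 5, 3, 1, 9, 7, 5 → 3 (−2 each step, mod 10).
Second digit goes 3, 6, 9, 2, 5, 8 → 1 (+3 each step, mod 10).
Third digit: +3 each step, mod 10, so 8, 1, 4, 7, 0, 3 → 6.
Combining the parts gives 316.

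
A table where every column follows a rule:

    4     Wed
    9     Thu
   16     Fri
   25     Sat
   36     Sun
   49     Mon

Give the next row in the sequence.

64  Tue

First component: perfect squares: 2², 3², 4², …, so 4, 9, 16, 25, 36, 49 → 64.
Day — runs through the weekdays Mon→Sun: Wed, Thu, Fri, Sat, Sun, Mon → Tue.
Combining the parts gives 64  Tue.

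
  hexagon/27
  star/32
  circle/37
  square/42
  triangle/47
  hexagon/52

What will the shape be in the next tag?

star

Shape goes hexagon, star, circle, square, triangle, hexagon → star (repeats hexagon → star → circle → square → triangle).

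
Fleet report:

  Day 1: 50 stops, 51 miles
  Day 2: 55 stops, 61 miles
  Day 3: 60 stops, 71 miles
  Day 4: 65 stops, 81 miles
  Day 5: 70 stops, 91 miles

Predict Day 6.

Stops: 50, 55, 60, 65, 70 → 75 (+5 each step).
Miles: 51, 61, 71, 81, 91 → 101 (+10 each step).
So the next row is 75 stops, 101 miles.

75 stops, 101 miles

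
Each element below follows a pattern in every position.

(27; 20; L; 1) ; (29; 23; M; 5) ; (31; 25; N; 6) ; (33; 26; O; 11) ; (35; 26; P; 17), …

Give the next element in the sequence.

First entry — +2 each step: 27, 29, 31, 33, 35 → 37.
Second entry: differences are 3, 2, 1, … (decreasing by 1 each time), so 20, 23, 25, 26, 26 → 25.
For the letter, letters move forward 1 place in the alphabet: L, M, N, O, P → Q.
Fourth entry: each term is the sum of the two before it; 1, 5, 6, 11, 17 → 28.
Combining the parts gives (37; 25; Q; 28).

(37; 25; Q; 28)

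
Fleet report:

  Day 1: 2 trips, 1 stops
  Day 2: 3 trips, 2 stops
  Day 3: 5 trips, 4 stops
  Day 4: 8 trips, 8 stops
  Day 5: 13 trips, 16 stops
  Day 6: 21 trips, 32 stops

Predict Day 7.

34 trips, 64 stops

Trips: 2, 3, 5, 8, 13, 21 → 34 (each term is the sum of the two before it).
Stops: ×2 each step, so 1, 2, 4, 8, 16, 32 → 64.
So the next record is 34 trips, 64 stops.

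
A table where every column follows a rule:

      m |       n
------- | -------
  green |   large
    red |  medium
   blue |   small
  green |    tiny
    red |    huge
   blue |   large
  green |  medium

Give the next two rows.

Column m: green, red, blue, green, red, blue, green → red → blue (repeats green → red → blue).
Column n: large, medium, small, tiny, huge, large, medium → small → tiny (repeats large → medium → small → tiny → huge).
Putting the parts together: red  small and then blue  tiny.

red  small; blue  tiny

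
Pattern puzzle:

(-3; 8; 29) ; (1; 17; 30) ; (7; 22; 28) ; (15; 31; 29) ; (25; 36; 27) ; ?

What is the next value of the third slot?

28

For the first slot, differences are 4, 6, 8, … (increasing by 2 each time): -3, 1, 7, 15, 25 → 37.
Second slot: alternating steps +9, +5, +9, +5, …; 8, 17, 22, 31, 36 → 45.
Third slot: 29, 30, 28, 29, 27 → 28 (alternating steps +1, −2, +1, −2, …).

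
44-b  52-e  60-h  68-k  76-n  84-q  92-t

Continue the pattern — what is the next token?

First component: +8 each step; 44, 52, 60, 68, 76, 84, 92 → 100.
Letter — letters move forward 3 places in the alphabet: b, e, h, k, n, q, t → w.
So the next token is 100-w.

100-w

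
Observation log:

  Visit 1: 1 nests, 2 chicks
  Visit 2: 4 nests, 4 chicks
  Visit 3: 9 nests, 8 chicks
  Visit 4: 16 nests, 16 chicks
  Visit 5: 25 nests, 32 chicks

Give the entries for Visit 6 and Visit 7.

Nests goes 1, 4, 9, 16, 25 → 36 → 49 (perfect squares: 1², 2², 3², …).
Chicks: 2, 4, 8, 16, 32 → 64 → 128 (×2 each step).
Putting the parts together: 36 nests, 64 chicks and then 49 nests, 128 chicks.

36 nests, 64 chicks; 49 nests, 128 chicks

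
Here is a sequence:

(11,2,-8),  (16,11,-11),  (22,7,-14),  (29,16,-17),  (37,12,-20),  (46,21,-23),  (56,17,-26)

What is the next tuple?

First coordinate: differences are 5, 6, 7, … (increasing by 1 each time), so 11, 16, 22, 29, 37, 46, 56 → 67.
Second coordinate — alternating steps +9, −4, +9, −4, …: 2, 11, 7, 16, 12, 21, 17 → 26.
For the third coordinate, −3 each step: -8, -11, -14, -17, -20, -23, -26 → -29.
So the next tuple is (67,26,-29).

(67,26,-29)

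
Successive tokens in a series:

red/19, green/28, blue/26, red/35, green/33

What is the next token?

blue/42

Colour: red, green, blue, red, green → blue (repeats red → green → blue).
Second component goes 19, 28, 26, 35, 33 → 42 (alternating steps +9, −2, +9, −2, …).
Combining the parts gives blue/42.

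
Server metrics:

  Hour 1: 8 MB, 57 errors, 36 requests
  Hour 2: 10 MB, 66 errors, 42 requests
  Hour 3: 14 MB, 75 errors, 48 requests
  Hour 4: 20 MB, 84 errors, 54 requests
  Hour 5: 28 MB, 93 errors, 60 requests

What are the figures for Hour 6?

38 MB, 102 errors, 66 requests

MB: 8, 10, 14, 20, 28 → 38 (differences are 2, 4, 6, … (increasing by 2 each time)).
Errors: +9 each step; 57, 66, 75, 84, 93 → 102.
Requests: 36, 42, 48, 54, 60 → 66 (+6 each step).
Combining the parts gives 38 MB, 102 errors, 66 requests.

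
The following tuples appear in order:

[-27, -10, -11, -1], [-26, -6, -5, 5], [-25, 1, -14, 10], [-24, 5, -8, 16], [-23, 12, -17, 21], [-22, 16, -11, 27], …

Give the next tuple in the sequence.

First entry: +1 each step, so -27, -26, -25, -24, -23, -22 → -21.
Second entry: alternating steps +4, +7, +4, +7, …; -10, -6, 1, 5, 12, 16 → 23.
Third entry: alternating steps +6, −9, +6, −9, …; -11, -5, -14, -8, -17, -11 → -20.
Fourth entry goes -1, 5, 10, 16, 21, 27 → 32 (alternating steps +6, +5, +6, +5, …).
Combining the parts gives [-21, 23, -20, 32].

[-21, 23, -20, 32]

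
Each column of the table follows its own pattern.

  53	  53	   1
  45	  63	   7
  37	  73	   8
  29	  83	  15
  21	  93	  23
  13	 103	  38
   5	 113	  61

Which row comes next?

-3  123  99

For the first component, −8 each step: 53, 45, 37, 29, 21, 13, 5 → -3.
For the second component, +10 each step: 53, 63, 73, 83, 93, 103, 113 → 123.
Third component: each term is the sum of the two before it, so 1, 7, 8, 15, 23, 38, 61 → 99.
Putting it together: -3  123  99.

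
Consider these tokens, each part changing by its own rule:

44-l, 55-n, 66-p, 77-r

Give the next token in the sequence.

First component: +11 each step, so 44, 55, 66, 77 → 88.
Letter goes l, n, p, r → t (letters move forward 2 places in the alphabet).
So the next token is 88-t.

88-t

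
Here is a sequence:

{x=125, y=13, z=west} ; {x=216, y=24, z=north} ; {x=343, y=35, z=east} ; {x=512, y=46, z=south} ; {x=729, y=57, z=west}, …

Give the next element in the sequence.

{x=1000, y=68, z=north}

X: perfect cubes: 5³, 6³, 7³, …, so 125, 216, 343, 512, 729 → 1000.
Y goes 13, 24, 35, 46, 57 → 68 (+11 each step).
Z: west, north, east, south, west → north (repeats west → north → east → south).
Combining the parts gives {x=1000, y=68, z=north}.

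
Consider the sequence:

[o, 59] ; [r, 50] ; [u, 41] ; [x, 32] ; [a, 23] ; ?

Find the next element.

[d, 14]

Letter — letters move forward 3 places in the alphabet, wrapping Z→A: o, r, u, x, a → d.
Second entry: 59, 50, 41, 32, 23 → 14 (−9 each step).
Combining the parts gives [d, 14].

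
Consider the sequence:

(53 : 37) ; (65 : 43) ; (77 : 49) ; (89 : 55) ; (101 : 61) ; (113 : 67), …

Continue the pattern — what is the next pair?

First entry: 53, 65, 77, 89, 101, 113 → 125 (+12 each step).
Second entry — +6 each step: 37, 43, 49, 55, 61, 67 → 73.
So the next pair is (125 : 73).

(125 : 73)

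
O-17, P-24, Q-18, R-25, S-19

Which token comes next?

T-26

Letter: letters move forward 1 place in the alphabet; O, P, Q, R, S → T.
For the second component, alternating steps +7, −6, +7, −6, …: 17, 24, 18, 25, 19 → 26.
Putting it together: T-26.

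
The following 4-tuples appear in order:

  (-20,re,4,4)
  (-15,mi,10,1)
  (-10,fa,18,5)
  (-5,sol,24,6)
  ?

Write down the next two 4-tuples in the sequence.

(0,la,32,11), (5,ti,38,17)

For the first component, +5 each step: -20, -15, -10, -5 → 0 → 5.
Note — runs through the solfège scale do→ti: re, mi, fa, sol → la → ti.
Third component: 4, 10, 18, 24 → 32 → 38 (alternating steps +6, +8, +6, +8, …).
Fourth component — each term is the sum of the two before it: 4, 1, 5, 6 → 11 → 17.
Putting the parts together: (0,la,32,11) and then (5,ti,38,17).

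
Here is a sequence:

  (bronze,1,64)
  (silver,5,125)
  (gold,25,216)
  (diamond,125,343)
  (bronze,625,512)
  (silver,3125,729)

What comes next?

(gold,15625,1000)

Rank goes bronze, silver, gold, diamond, bronze, silver → gold (repeats bronze → silver → gold → diamond).
Second entry: ×5 each step; 1, 5, 25, 125, 625, 3125 → 15625.
For the third entry, perfect cubes: 4³, 5³, 6³, …: 64, 125, 216, 343, 512, 729 → 1000.
Combining the parts gives (gold,15625,1000).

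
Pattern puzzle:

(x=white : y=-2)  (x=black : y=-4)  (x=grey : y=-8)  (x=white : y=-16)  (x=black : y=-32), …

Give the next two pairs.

X — repeats white → black → grey: white, black, grey, white, black → grey → white.
Y goes -2, -4, -8, -16, -32 → -64 → -128 (×2 each step).
So the next two pairs are (x=grey : y=-64) and (x=white : y=-128).

(x=grey : y=-64), (x=white : y=-128)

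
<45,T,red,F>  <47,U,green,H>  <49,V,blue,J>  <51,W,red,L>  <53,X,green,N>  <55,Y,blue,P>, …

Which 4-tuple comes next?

<57,Z,red,R>

First slot — +2 each step: 45, 47, 49, 51, 53, 55 → 57.
First letter goes T, U, V, W, X, Y → Z (letters move forward 1 place in the alphabet).
Colour: repeats red → green → blue; red, green, blue, red, green, blue → red.
For the second letter, letters move forward 2 places in the alphabet: F, H, J, L, N, P → R.
Combining the parts gives <57,Z,red,R>.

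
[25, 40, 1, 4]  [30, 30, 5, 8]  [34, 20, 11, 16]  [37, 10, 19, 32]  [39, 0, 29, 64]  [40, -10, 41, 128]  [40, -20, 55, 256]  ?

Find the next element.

[39, -30, 71, 512]

First component: differences are 5, 4, 3, … (decreasing by 1 each time), so 25, 30, 34, 37, 39, 40, 40 → 39.
Second component: −10 each step, so 40, 30, 20, 10, 0, -10, -20 → -30.
Third component goes 1, 5, 11, 19, 29, 41, 55 → 71 (differences are 4, 6, 8, … (increasing by 2 each time)).
Fourth component: 4, 8, 16, 32, 64, 128, 256 → 512 (×2 each step).
Putting it together: [39, -30, 71, 512].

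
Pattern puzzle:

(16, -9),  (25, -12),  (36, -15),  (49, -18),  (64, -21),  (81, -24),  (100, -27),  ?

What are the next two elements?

(121, -30), (144, -33)

First part: perfect squares: 4², 5², 6², …, so 16, 25, 36, 49, 64, 81, 100 → 121 → 144.
Second part: −3 each step, so -9, -12, -15, -18, -21, -24, -27 → -30 → -33.
So the next two elements are (121, -30) and (144, -33).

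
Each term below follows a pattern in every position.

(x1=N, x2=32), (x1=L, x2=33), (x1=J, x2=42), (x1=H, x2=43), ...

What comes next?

X1: letters move back 2 places in the alphabet, so N, L, J, H → F.
X2: alternating steps +1, +9, +1, +9, …, so 32, 33, 42, 43 → 52.
Putting it together: (x1=F, x2=52).

(x1=F, x2=52)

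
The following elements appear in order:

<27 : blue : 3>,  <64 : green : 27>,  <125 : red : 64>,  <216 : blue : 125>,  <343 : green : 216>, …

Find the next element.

First part: perfect cubes: 3³, 4³, 5³, …; 27, 64, 125, 216, 343 → 512.
For the colour, repeats blue → green → red: blue, green, red, blue, green → red.
Third part: always the previous value of the first part; 3, 27, 64, 125, 216 → 343.
Combining the parts gives <512 : red : 343>.

<512 : red : 343>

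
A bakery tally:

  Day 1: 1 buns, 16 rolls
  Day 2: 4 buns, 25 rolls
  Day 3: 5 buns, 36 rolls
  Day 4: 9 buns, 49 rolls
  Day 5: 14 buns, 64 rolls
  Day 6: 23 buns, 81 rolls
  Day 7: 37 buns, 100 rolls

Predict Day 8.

60 buns, 121 rolls

Buns: each term is the sum of the two before it; 1, 4, 5, 9, 14, 23, 37 → 60.
Rolls: 16, 25, 36, 49, 64, 81, 100 → 121 (perfect squares: 4², 5², 6², …).
So the next record is 60 buns, 121 rolls.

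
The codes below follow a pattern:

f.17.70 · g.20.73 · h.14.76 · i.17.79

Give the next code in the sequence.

Letter: f, g, h, i → j (letters move forward 1 place in the alphabet).
Second component — alternating steps +3, −6, +3, −6, …: 17, 20, 14, 17 → 11.
Third component: 70, 73, 76, 79 → 82 (+3 each step).
Combining the parts gives j.11.82.

j.11.82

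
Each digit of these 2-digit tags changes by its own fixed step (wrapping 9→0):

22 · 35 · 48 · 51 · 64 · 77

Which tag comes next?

First digit: 2, 3, 4, 5, 6, 7 → 8 (+1 each step, mod 10).
For the second digit, +3 each step, mod 10: 2, 5, 8, 1, 4, 7 → 0.
Putting it together: 80.

80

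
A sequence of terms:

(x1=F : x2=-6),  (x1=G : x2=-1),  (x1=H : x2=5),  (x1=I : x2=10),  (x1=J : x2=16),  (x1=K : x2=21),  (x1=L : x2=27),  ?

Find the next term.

(x1=M : x2=32)

X1: letters move forward 1 place in the alphabet, so F, G, H, I, J, K, L → M.
X2: alternating steps +5, +6, +5, +6, …, so -6, -1, 5, 10, 16, 21, 27 → 32.
Combining the parts gives (x1=M : x2=32).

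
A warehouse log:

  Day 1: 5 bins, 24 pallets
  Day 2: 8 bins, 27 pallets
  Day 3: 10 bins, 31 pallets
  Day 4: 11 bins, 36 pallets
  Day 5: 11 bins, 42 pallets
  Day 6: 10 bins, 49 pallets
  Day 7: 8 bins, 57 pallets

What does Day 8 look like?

Bins goes 5, 8, 10, 11, 11, 10, 8 → 5 (differences are 3, 2, 1, … (decreasing by 1 each time)).
For the pallets, differences are 3, 4, 5, … (increasing by 1 each time): 24, 27, 31, 36, 42, 49, 57 → 66.
Putting it together: 5 bins, 66 pallets.

5 bins, 66 pallets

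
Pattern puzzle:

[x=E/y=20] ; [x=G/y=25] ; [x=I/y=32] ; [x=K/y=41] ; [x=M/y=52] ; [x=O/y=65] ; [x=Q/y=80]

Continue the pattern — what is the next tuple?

[x=S/y=97]

X goes E, G, I, K, M, O, Q → S (letters move forward 2 places in the alphabet).
Y: 20, 25, 32, 41, 52, 65, 80 → 97 (differences are 5, 7, 9, … (increasing by 2 each time)).
So the next tuple is [x=S/y=97].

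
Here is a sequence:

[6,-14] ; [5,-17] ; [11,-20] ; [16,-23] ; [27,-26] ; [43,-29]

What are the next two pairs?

For the first component, each term is the sum of the two before it: 6, 5, 11, 16, 27, 43 → 70 → 113.
Second component: −3 each step, so -14, -17, -20, -23, -26, -29 → -32 → -35.
So the next two pairs are [70,-32] and [113,-35].

[70,-32], [113,-35]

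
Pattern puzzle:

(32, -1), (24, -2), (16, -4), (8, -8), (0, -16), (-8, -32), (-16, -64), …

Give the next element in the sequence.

(-24, -128)

First part — −8 each step: 32, 24, 16, 8, 0, -8, -16 → -24.
Second part: -1, -2, -4, -8, -16, -32, -64 → -128 (×2 each step).
Combining the parts gives (-24, -128).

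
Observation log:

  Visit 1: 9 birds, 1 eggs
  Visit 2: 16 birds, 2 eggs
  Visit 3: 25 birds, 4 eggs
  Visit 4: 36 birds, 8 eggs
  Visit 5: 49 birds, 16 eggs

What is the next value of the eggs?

32

Eggs: ×2 each step, so 1, 2, 4, 8, 16 → 32.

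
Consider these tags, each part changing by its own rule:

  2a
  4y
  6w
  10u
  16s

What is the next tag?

26q

First component — each term is the sum of the two before it: 2, 4, 6, 10, 16 → 26.
Letter — letters move back 2 places in the alphabet, wrapping A→Z: a, y, w, u, s → q.
Putting it together: 26q.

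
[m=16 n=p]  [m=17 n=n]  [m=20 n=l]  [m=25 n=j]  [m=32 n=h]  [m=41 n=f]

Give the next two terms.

[m=52 n=d], [m=65 n=b]

For the m, differences are 1, 3, 5, … (increasing by 2 each time): 16, 17, 20, 25, 32, 41 → 52 → 65.
N: letters move back 2 places in the alphabet; p, n, l, j, h, f → d → b.
So the next two terms are [m=52 n=d] and [m=65 n=b].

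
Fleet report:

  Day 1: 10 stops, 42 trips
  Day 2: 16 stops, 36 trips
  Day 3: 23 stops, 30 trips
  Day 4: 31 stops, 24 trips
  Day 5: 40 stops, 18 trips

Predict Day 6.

50 stops, 12 trips

Stops: differences are 6, 7, 8, … (increasing by 1 each time), so 10, 16, 23, 31, 40 → 50.
Trips goes 42, 36, 30, 24, 18 → 12 (−6 each step).
Putting it together: 50 stops, 12 trips.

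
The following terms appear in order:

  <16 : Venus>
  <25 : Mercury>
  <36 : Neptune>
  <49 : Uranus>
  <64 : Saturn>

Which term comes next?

<81 : Jupiter>

First value goes 16, 25, 36, 49, 64 → 81 (perfect squares: 4², 5², 6², …).
Planet — runs backward through the planets Mercury→Neptune: Venus, Mercury, Neptune, Uranus, Saturn → Jupiter.
Putting it together: <81 : Jupiter>.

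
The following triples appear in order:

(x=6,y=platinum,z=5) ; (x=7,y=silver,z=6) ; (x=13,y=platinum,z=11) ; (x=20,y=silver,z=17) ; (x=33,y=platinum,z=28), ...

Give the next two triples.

(x=53,y=silver,z=45), (x=86,y=platinum,z=73)

X — each term is the sum of the two before it: 6, 7, 13, 20, 33 → 53 → 86.
Y: platinum, silver, platinum, silver, platinum → silver → platinum (alternates platinum ↔ silver).
Z — each term is the sum of the two before it: 5, 6, 11, 17, 28 → 45 → 73.
So the next two triples are (x=53,y=silver,z=45) and (x=86,y=platinum,z=73).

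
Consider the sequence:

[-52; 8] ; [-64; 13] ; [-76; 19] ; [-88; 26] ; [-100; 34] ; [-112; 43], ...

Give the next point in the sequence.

First entry: −12 each step; -52, -64, -76, -88, -100, -112 → -124.
Second entry — differences are 5, 6, 7, … (increasing by 1 each time): 8, 13, 19, 26, 34, 43 → 53.
So the next point is [-124; 53].

[-124; 53]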